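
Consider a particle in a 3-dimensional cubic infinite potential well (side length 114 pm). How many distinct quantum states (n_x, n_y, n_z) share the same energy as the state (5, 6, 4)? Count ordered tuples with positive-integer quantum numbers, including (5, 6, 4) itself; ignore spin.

degeneracy = 12

The level has n_x² + n_y² + n_z² = 77. The ordered positive-integer solutions are (2, 3, 8), (2, 8, 3), (3, 2, 8), (3, 8, 2), (4, 5, 6), (4, 6, 5), (5, 4, 6), (5, 6, 4), (6, 4, 5), (6, 5, 4), (8, 2, 3), (8, 3, 2).
That gives 12 states.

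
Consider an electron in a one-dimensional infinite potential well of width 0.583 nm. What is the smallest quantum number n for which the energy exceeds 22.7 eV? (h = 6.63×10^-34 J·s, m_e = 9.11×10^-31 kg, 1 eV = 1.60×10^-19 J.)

n = 5

E_1 = h²/(8m_eL²) = 1.775×10^-19 J = 1.109 eV.
Need n² > 22.7/1.109 = 20.47, i.e. n > 4.524.
The smallest integer satisfying this is n = 5.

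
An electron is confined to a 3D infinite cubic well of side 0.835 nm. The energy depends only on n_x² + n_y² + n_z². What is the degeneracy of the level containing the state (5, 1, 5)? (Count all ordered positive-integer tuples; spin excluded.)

degeneracy = 6

The level has n_x² + n_y² + n_z² = 51. The ordered positive-integer solutions are (1, 1, 7), (1, 5, 5), (1, 7, 1), (5, 1, 5), (5, 5, 1), (7, 1, 1).
That gives 6 states.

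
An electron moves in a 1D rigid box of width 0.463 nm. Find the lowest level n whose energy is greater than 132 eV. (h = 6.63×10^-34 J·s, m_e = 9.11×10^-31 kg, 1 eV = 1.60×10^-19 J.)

n = 9

E_1 = h²/(8m_eL²) = 2.814×10^-19 J = 1.759 eV.
Need n² > 132/1.759 = 75.04, i.e. n > 8.663.
The smallest integer satisfying this is n = 9.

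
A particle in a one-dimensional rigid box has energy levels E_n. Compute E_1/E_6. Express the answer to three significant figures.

0.0278

E_n ∝ n², so E_1/E_6 = 1²/6² = 1/36 = 0.0278.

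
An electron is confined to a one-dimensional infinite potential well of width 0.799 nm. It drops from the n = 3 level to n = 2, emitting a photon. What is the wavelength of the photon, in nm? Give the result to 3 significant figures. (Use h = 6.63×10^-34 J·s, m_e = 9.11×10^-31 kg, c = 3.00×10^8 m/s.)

E_1 = h²/(8m_eL²) = 9.448×10^-20 J, so ΔE = (3² − 2²)E_1 = 4.724×10^-19 J.
λ = hc/ΔE = (6.63×10^-34·3.00×10^8)/4.724×10^-19 = 4.21×10^-7 m = 421 nm.

λ = 421 nm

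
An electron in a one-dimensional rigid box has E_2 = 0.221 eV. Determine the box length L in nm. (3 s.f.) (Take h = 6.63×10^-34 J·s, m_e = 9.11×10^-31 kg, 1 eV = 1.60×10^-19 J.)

L = 2.61 nm

From E_n = n²h²/(8m_eL²), L = n·h/√(8m_eE_n).
E_2 = 0.221 eV = 3.536×10^-20 J, so L = 2·6.63×10^-34/√(8·9.11×10^-31·3.536×10^-20) = 2.61×10^-9 m = 2.61 nm.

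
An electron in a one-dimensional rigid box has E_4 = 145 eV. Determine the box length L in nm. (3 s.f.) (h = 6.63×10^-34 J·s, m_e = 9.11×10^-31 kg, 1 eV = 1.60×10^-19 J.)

From E_n = n²h²/(8m_eL²), L = n·h/√(8m_eE_n).
E_4 = 145 eV = 2.320×10^-17 J, so L = 4·6.63×10^-34/√(8·9.11×10^-31·2.320×10^-17) = 2.04×10^-10 m = 0.204 nm.

L = 0.204 nm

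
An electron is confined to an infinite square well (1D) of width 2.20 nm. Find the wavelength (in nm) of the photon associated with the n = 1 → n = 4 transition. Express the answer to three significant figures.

λ = 1.06×10^3 nm

E_1 = h²/(8m_eL²) = 1.245×10^-20 J, so ΔE = (4² − 1²)E_1 = 1.867×10^-19 J.
λ = hc/ΔE = (6.626×10^-34·2.998×10^8)/1.867×10^-19 = 1.06×10^-6 m = 1.06×10^3 nm.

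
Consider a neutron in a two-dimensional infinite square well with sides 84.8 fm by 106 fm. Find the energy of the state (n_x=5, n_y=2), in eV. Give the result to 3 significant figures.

E = 7.84×10^5 eV

For a 2D rectangular well E = (h²/8m_n)·Σ n_i²/L_i² = (6.626×10^-34)²/(8·1.675×10^-27) · [5²/(84.8 fm)² + 2²/(106 fm)²].
Evaluating gives E = 1.256×10^-13 J = 7.84×10^5 eV.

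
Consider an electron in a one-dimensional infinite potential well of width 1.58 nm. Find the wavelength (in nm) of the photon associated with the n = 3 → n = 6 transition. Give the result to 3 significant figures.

λ = 305 nm

E_1 = h²/(8m_eL²) = 2.413×10^-20 J, so ΔE = (6² − 3²)E_1 = 6.515×10^-19 J.
λ = hc/ΔE = (6.626×10^-34·2.998×10^8)/6.515×10^-19 = 3.05×10^-7 m = 305 nm.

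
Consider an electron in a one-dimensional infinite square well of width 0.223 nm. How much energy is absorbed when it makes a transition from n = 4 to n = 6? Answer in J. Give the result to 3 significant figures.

E_1 = h²/(8m_eL²) = 1.212×10^-18 J.
|ΔE| = |4² − 6²|·E_1 = 20·1.212×10^-18 J = 2.42×10^-17 J.

|ΔE| = 2.42×10^-17 J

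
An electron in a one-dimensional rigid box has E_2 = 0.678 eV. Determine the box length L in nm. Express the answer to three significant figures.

L = 1.49 nm

From E_n = n²h²/(8m_eL²), L = n·h/√(8m_eE_n).
E_2 = 0.678 eV = 1.086×10^-19 J, so L = 2·6.626×10^-34/√(8·9.109×10^-31·1.086×10^-19) = 1.49×10^-9 m = 1.49 nm.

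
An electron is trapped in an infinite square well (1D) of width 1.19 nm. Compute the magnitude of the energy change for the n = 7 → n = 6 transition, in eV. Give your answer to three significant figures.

|ΔE| = 3.45 eV

E_1 = h²/(8m_eL²) = 4.254×10^-20 J.
|ΔE| = |7² − 6²|·E_1 = 13·4.254×10^-20 J = 5.530×10^-19 J = 3.45 eV.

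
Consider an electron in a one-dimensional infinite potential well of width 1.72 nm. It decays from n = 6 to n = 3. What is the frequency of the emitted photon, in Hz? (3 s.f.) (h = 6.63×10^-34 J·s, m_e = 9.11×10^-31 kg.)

E_1 = h²/(8m_eL²) = 2.039×10^-20 J and ΔE = (6² − 3²)E_1 = 5.505×10^-19 J.
f = ΔE/h = 5.505×10^-19/6.63×10^-34 = 8.30×10^14 Hz.

f = 8.30×10^14 Hz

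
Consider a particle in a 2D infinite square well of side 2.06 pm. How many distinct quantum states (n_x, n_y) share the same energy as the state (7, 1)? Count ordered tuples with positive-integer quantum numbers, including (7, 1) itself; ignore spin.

degeneracy = 3

The level has n_x² + n_y² = 50. The ordered positive-integer solutions are (1, 7), (5, 5), (7, 1).
That gives 3 states.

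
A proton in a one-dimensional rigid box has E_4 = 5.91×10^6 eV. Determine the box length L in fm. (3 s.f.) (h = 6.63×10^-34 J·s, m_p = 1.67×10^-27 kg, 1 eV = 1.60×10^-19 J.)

From E_n = n²h²/(8m_pL²), L = n·h/√(8m_pE_n).
E_4 = 5.91×10^6 eV = 9.456×10^-13 J, so L = 4·6.63×10^-34/√(8·1.67×10^-27·9.456×10^-13) = 2.36×10^-14 m = 23.6 fm.

L = 23.6 fm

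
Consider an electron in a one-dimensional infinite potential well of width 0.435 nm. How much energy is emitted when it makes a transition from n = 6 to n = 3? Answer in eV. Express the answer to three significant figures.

|ΔE| = 53.7 eV

E_1 = h²/(8m_eL²) = 3.184×10^-19 J.
|ΔE| = |6² − 3²|·E_1 = 27·3.184×10^-19 J = 8.597×10^-18 J = 53.7 eV.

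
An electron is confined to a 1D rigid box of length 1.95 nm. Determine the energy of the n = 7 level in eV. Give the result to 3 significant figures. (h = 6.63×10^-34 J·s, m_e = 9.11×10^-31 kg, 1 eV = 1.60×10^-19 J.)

For an infinite well E_n = n²h²/(8m_eL²), so E_1 = h²/(8m_eL²) = (6.63×10^-34)²/(8·9.11×10^-31·(1.95×10^-9 m)²) = 1.586×10^-20 J.
Then E_7 = 7²·E_1 = 49·1.586×10^-20 J = 7.771×10^-19 J.
Converting, E_7 = 7.771×10^-19 J / (1.60×10^-19 J/eV) = 4.86 eV.

E_7 = 4.86 eV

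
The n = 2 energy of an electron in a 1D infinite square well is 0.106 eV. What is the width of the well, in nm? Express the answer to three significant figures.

L = 3.77 nm

From E_n = n²h²/(8m_eL²), L = n·h/√(8m_eE_n).
E_2 = 0.106 eV = 1.698×10^-20 J, so L = 2·6.626×10^-34/√(8·9.109×10^-31·1.698×10^-20) = 3.77×10^-9 m = 3.77 nm.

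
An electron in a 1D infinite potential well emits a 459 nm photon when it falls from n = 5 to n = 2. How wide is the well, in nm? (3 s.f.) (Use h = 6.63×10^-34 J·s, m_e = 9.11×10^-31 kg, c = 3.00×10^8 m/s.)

The photon carries ΔE = hc/λ = 6.63×10^-34·3.00×10^8/4.59×10^-7 m = 4.333×10^-19 J.
Since ΔE = (5² − 2²)E_1, E_1 = 2.063×10^-20 J, and L = h/√(8m_eE_1) = 1.71×10^-9 m = 1.71 nm.

L = 1.71 nm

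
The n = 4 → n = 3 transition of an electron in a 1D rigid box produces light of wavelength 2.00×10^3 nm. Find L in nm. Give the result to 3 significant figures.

L = 2.06 nm

The photon carries ΔE = hc/λ = 6.626×10^-34·2.998×10^8/2.00×10^-6 m = 9.932×10^-20 J.
Since ΔE = (4² − 3²)E_1, E_1 = 1.419×10^-20 J, and L = h/√(8m_eE_1) = 2.06×10^-9 m = 2.06 nm.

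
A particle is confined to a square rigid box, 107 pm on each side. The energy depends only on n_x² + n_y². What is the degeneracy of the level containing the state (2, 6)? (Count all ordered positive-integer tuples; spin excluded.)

degeneracy = 2

The level has n_x² + n_y² = 40. The ordered positive-integer solutions are (2, 6), (6, 2).
That gives 2 states.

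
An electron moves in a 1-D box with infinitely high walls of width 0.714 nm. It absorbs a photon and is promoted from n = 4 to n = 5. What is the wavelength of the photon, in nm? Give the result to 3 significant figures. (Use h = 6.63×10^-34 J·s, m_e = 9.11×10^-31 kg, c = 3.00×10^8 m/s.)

λ = 187 nm

E_1 = h²/(8m_eL²) = 1.183×10^-19 J, so ΔE = (5² − 4²)E_1 = 1.065×10^-18 J.
λ = hc/ΔE = (6.63×10^-34·3.00×10^8)/1.065×10^-18 = 1.87×10^-7 m = 187 nm.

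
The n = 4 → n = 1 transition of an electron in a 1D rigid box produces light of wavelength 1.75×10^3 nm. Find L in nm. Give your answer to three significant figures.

L = 2.82 nm

The photon carries ΔE = hc/λ = 6.626×10^-34·2.998×10^8/1.75×10^-6 m = 1.135×10^-19 J.
Since ΔE = (4² − 1²)E_1, E_1 = 7.567×10^-21 J, and L = h/√(8m_eE_1) = 2.82×10^-9 m = 2.82 nm.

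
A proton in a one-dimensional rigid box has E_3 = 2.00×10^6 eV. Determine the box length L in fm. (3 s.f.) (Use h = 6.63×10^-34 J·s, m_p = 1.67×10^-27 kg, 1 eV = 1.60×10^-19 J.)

L = 30.4 fm

From E_n = n²h²/(8m_pL²), L = n·h/√(8m_pE_n).
E_3 = 2.00×10^6 eV = 3.200×10^-13 J, so L = 3·6.63×10^-34/√(8·1.67×10^-27·3.200×10^-13) = 3.04×10^-14 m = 30.4 fm.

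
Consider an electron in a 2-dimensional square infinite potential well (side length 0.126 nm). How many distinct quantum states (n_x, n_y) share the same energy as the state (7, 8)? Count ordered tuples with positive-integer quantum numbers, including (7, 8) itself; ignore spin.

degeneracy = 2

The level has n_x² + n_y² = 113. The ordered positive-integer solutions are (7, 8), (8, 7).
That gives 2 states.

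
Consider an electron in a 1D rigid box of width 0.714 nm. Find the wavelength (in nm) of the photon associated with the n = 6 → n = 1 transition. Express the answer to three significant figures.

λ = 48.0 nm

E_1 = h²/(8m_eL²) = 1.182×10^-19 J, so ΔE = (6² − 1²)E_1 = 4.137×10^-18 J.
λ = hc/ΔE = (6.626×10^-34·2.998×10^8)/4.137×10^-18 = 4.80×10^-8 m = 48.0 nm.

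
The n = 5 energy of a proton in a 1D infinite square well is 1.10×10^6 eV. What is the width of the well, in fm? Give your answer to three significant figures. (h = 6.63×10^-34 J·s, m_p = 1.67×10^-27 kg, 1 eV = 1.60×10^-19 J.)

From E_n = n²h²/(8m_pL²), L = n·h/√(8m_pE_n).
E_5 = 1.10×10^6 eV = 1.760×10^-13 J, so L = 5·6.63×10^-34/√(8·1.67×10^-27·1.760×10^-13) = 6.84×10^-14 m = 68.4 fm.

L = 68.4 fm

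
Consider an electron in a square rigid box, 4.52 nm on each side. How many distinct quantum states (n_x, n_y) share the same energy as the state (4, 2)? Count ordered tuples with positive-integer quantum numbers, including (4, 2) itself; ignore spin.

degeneracy = 2

The level has n_x² + n_y² = 20. The ordered positive-integer solutions are (2, 4), (4, 2).
That gives 2 states.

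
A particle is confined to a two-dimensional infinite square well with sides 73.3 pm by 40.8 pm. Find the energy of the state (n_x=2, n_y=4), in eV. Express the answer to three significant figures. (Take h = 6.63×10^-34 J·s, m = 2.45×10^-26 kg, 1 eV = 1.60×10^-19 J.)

For a 2D rectangular well E = (h²/8m)·Σ n_i²/L_i² = (6.63×10^-34)²/(8·2.45×10^-26) · [2²/(73.3 pm)² + 4²/(40.8 pm)²].
Evaluating gives E = 2.323×10^-20 J = 0.145 eV.

E = 0.145 eV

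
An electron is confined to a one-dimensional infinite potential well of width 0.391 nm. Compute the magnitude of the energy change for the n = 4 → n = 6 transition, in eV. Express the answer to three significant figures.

|ΔE| = 49.2 eV

E_1 = h²/(8m_eL²) = 3.941×10^-19 J.
|ΔE| = |4² − 6²|·E_1 = 20·3.941×10^-19 J = 7.882×10^-18 J = 49.2 eV.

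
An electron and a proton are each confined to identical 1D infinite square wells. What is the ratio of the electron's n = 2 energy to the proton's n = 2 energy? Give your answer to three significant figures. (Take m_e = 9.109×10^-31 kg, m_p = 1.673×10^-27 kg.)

1.84×10^3

E_n ∝ 1/m at fixed n and L, so the ratio is m_p/m_e = 1.673×10^-27/9.109×10^-31 = 1.84×10^3.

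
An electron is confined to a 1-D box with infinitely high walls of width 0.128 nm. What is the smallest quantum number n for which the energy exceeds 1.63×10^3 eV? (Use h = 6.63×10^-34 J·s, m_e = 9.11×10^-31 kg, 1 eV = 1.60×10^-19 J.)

n = 9

E_1 = h²/(8m_eL²) = 3.681×10^-18 J = 23.01 eV.
Need n² > 1.63×10^3/23.01 = 70.84, i.e. n > 8.417.
The smallest integer satisfying this is n = 9.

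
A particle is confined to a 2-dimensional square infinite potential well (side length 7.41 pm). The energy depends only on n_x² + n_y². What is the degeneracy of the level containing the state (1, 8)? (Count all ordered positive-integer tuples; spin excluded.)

degeneracy = 4

The level has n_x² + n_y² = 65. The ordered positive-integer solutions are (1, 8), (4, 7), (7, 4), (8, 1).
That gives 4 states.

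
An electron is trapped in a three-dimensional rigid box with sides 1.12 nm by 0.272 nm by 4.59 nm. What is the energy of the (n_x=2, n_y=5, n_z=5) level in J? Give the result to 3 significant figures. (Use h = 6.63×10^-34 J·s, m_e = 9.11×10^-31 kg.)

For a 3D rectangular well E = (h²/8m_e)·Σ n_i²/L_i² = (6.63×10^-34)²/(8·9.11×10^-31) · [2²/(1.12 nm)² + 5²/(0.272 nm)² + 5²/(4.59 nm)²].
Evaluating gives E = 2.06×10^-17 J.

E = 2.06×10^-17 J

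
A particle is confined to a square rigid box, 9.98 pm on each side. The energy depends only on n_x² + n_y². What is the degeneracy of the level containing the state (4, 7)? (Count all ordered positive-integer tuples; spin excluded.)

degeneracy = 4

The level has n_x² + n_y² = 65. The ordered positive-integer solutions are (1, 8), (4, 7), (7, 4), (8, 1).
That gives 4 states.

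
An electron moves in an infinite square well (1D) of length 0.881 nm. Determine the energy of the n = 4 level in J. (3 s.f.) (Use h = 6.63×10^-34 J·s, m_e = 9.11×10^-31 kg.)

E_4 = 1.24×10^-18 J

For an infinite well E_n = n²h²/(8m_eL²), so E_1 = h²/(8m_eL²) = (6.63×10^-34)²/(8·9.11×10^-31·(8.81×10^-10 m)²) = 7.771×10^-20 J.
Then E_4 = 4²·E_1 = 16·7.771×10^-20 J = 1.24×10^-18 J.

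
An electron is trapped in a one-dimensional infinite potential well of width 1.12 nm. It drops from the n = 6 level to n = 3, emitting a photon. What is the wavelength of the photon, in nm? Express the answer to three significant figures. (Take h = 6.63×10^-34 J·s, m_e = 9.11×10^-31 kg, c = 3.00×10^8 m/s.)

E_1 = h²/(8m_eL²) = 4.808×10^-20 J, so ΔE = (6² − 3²)E_1 = 1.298×10^-18 J.
λ = hc/ΔE = (6.63×10^-34·3.00×10^8)/1.298×10^-18 = 1.53×10^-7 m = 153 nm.

λ = 153 nm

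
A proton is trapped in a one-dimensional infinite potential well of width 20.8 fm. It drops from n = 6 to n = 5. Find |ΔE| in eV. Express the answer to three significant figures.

|ΔE| = 5.21×10^6 eV

E_1 = h²/(8m_pL²) = 7.582×10^-14 J.
|ΔE| = |6² − 5²|·E_1 = 11·7.582×10^-14 J = 8.340×10^-13 J = 5.21×10^6 eV.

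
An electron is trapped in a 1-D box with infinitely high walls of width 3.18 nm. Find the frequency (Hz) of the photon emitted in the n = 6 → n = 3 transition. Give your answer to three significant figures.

E_1 = h²/(8m_eL²) = 5.958×10^-21 J and ΔE = (6² − 3²)E_1 = 1.609×10^-19 J.
f = ΔE/h = 1.609×10^-19/6.626×10^-34 = 2.43×10^14 Hz.

f = 2.43×10^14 Hz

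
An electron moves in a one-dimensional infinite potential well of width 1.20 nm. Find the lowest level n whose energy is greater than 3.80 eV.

n = 4

E_1 = h²/(8m_eL²) = 4.184×10^-20 J = 0.2612 eV.
Need n² > 3.80/0.2612 = 14.55, i.e. n > 3.814.
The smallest integer satisfying this is n = 4.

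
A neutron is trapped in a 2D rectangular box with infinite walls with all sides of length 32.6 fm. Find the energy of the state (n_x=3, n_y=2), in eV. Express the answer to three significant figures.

E = 2.50×10^6 eV

For a 2D rectangular well E = (h²/8m_n)·Σ n_i²/L_i² = (6.626×10^-34)²/(8·1.675×10^-27) · [3²/(32.6 fm)² + 2²/(32.6 fm)²].
Evaluating gives E = 4.008×10^-13 J = 2.50×10^6 eV.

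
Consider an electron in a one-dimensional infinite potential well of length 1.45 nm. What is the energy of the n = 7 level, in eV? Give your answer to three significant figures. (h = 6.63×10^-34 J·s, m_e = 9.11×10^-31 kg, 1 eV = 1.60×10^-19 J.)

E_7 = 8.79 eV

For an infinite well E_n = n²h²/(8m_eL²), so E_1 = h²/(8m_eL²) = (6.63×10^-34)²/(8·9.11×10^-31·(1.45×10^-9 m)²) = 2.869×10^-20 J.
Then E_7 = 7²·E_1 = 49·2.869×10^-20 J = 1.406×10^-18 J.
Converting, E_7 = 1.406×10^-18 J / (1.60×10^-19 J/eV) = 8.79 eV.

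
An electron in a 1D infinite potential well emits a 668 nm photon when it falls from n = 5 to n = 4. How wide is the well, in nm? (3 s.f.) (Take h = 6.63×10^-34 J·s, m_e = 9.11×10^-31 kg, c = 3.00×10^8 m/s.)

L = 1.35 nm

The photon carries ΔE = hc/λ = 6.63×10^-34·3.00×10^8/6.68×10^-7 m = 2.978×10^-19 J.
Since ΔE = (5² − 4²)E_1, E_1 = 3.309×10^-20 J, and L = h/√(8m_eE_1) = 1.35×10^-9 m = 1.35 nm.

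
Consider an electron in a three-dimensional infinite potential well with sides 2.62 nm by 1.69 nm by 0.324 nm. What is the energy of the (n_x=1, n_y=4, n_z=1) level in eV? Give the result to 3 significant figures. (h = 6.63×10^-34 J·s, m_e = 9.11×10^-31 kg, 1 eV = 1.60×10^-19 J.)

E = 5.76 eV

For a 3D rectangular well E = (h²/8m_e)·Σ n_i²/L_i² = (6.63×10^-34)²/(8·9.11×10^-31) · [1²/(2.62 nm)² + 4²/(1.69 nm)² + 1²/(0.324 nm)²].
Evaluating gives E = 9.212×10^-19 J = 5.76 eV.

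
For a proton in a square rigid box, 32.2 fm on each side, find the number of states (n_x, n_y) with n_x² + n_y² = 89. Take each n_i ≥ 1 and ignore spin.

The level has n_x² + n_y² = 89. The ordered positive-integer solutions are (5, 8), (8, 5).
That gives 2 states.

degeneracy = 2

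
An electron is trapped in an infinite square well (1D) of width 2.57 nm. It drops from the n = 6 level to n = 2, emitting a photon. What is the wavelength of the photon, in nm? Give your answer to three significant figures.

λ = 681 nm

E_1 = h²/(8m_eL²) = 9.122×10^-21 J, so ΔE = (6² − 2²)E_1 = 2.919×10^-19 J.
λ = hc/ΔE = (6.626×10^-34·2.998×10^8)/2.919×10^-19 = 6.81×10^-7 m = 681 nm.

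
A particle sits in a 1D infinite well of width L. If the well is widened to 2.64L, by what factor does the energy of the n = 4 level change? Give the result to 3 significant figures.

0.143

E_n ∝ 1/L², so the energy scales by 1/2.64² = 0.143.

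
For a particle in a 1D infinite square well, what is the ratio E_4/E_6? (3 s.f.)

0.444

E_n ∝ n², so E_4/E_6 = 4²/6² = 16/36 = 0.444.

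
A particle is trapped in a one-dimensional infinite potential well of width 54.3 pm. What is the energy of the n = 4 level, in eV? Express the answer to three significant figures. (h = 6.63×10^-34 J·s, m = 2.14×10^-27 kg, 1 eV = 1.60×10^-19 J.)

For an infinite well E_n = n²h²/(8mL²), so E_1 = h²/(8mL²) = (6.63×10^-34)²/(8·2.14×10^-27·(5.43×10^-11 m)²) = 8.708×10^-21 J.
Then E_4 = 4²·E_1 = 16·8.708×10^-21 J = 1.393×10^-19 J.
Converting, E_4 = 1.393×10^-19 J / (1.60×10^-19 J/eV) = 0.871 eV.

E_4 = 0.871 eV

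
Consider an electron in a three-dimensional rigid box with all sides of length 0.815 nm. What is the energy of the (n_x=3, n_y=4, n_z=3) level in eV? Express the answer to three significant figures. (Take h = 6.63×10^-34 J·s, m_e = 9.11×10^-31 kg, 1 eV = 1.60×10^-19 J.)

E = 19.3 eV

For a 3D rectangular well E = (h²/8m_e)·Σ n_i²/L_i² = (6.63×10^-34)²/(8·9.11×10^-31) · [3²/(0.815 nm)² + 4²/(0.815 nm)² + 3²/(0.815 nm)²].
Evaluating gives E = 3.087×10^-18 J = 19.3 eV.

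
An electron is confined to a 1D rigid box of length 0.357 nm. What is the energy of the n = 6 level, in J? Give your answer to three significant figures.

For an infinite well E_n = n²h²/(8m_eL²), so E_1 = h²/(8m_eL²) = (6.626×10^-34)²/(8·9.109×10^-31·(3.57×10^-10 m)²) = 4.727×10^-19 J.
Then E_6 = 6²·E_1 = 36·4.727×10^-19 J = 1.70×10^-17 J.

E_6 = 1.70×10^-17 J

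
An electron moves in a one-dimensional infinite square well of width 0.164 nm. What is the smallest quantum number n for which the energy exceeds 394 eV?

n = 6

E_1 = h²/(8m_eL²) = 2.240×10^-18 J = 13.98 eV.
Need n² > 394/13.98 = 28.18, i.e. n > 5.308.
The smallest integer satisfying this is n = 6.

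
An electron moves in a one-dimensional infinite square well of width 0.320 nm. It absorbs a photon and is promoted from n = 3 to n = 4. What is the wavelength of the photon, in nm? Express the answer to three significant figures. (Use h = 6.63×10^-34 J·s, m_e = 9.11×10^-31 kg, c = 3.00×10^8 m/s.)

λ = 48.2 nm

E_1 = h²/(8m_eL²) = 5.890×10^-19 J, so ΔE = (4² − 3²)E_1 = 4.123×10^-18 J.
λ = hc/ΔE = (6.63×10^-34·3.00×10^8)/4.123×10^-18 = 4.82×10^-8 m = 48.2 nm.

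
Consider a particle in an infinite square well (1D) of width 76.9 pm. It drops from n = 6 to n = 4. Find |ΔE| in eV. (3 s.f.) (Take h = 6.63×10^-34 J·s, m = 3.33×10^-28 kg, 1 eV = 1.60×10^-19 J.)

|ΔE| = 3.49 eV

E_1 = h²/(8mL²) = 2.790×10^-20 J.
|ΔE| = |6² − 4²|·E_1 = 20·2.790×10^-20 J = 5.580×10^-19 J = 3.49 eV.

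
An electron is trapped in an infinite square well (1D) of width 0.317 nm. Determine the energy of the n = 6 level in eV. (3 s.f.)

E_6 = 135 eV

For an infinite well E_n = n²h²/(8m_eL²), so E_1 = h²/(8m_eL²) = (6.626×10^-34)²/(8·9.109×10^-31·(3.17×10^-10 m)²) = 5.995×10^-19 J.
Then E_6 = 6²·E_1 = 36·5.995×10^-19 J = 2.158×10^-17 J.
Converting, E_6 = 2.158×10^-17 J / (1.602×10^-19 J/eV) = 135 eV.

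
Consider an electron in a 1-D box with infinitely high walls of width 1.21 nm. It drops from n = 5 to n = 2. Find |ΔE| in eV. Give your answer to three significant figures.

|ΔE| = 5.39 eV

E_1 = h²/(8m_eL²) = 4.115×10^-20 J.
|ΔE| = |5² − 2²|·E_1 = 21·4.115×10^-20 J = 8.642×10^-19 J = 5.39 eV.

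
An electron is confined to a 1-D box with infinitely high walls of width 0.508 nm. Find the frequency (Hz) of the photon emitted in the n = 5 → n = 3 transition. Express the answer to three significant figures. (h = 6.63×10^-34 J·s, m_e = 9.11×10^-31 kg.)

E_1 = h²/(8m_eL²) = 2.337×10^-19 J and ΔE = (5² − 3²)E_1 = 3.739×10^-18 J.
f = ΔE/h = 3.739×10^-18/6.63×10^-34 = 5.64×10^15 Hz.

f = 5.64×10^15 Hz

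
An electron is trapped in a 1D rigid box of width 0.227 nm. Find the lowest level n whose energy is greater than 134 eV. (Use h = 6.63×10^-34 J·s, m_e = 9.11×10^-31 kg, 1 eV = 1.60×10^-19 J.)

E_1 = h²/(8m_eL²) = 1.170×10^-18 J = 7.312 eV.
Need n² > 134/7.312 = 18.33, i.e. n > 4.281.
The smallest integer satisfying this is n = 5.

n = 5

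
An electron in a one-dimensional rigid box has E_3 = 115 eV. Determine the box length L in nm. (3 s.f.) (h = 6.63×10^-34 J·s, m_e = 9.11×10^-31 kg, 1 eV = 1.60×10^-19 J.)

From E_n = n²h²/(8m_eL²), L = n·h/√(8m_eE_n).
E_3 = 115 eV = 1.840×10^-17 J, so L = 3·6.63×10^-34/√(8·9.11×10^-31·1.840×10^-17) = 1.72×10^-10 m = 0.172 nm.

L = 0.172 nm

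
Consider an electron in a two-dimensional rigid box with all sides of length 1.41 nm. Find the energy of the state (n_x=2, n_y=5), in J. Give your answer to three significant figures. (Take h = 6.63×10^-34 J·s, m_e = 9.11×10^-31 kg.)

E = 8.80×10^-19 J

For a 2D rectangular well E = (h²/8m_e)·Σ n_i²/L_i² = (6.63×10^-34)²/(8·9.11×10^-31) · [2²/(1.41 nm)² + 5²/(1.41 nm)²].
Evaluating gives E = 8.80×10^-19 J.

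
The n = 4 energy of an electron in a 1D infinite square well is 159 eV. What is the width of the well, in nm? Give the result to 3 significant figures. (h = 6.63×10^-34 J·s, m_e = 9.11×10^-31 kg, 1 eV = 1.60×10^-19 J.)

L = 0.195 nm

From E_n = n²h²/(8m_eL²), L = n·h/√(8m_eE_n).
E_4 = 159 eV = 2.544×10^-17 J, so L = 4·6.63×10^-34/√(8·9.11×10^-31·2.544×10^-17) = 1.95×10^-10 m = 0.195 nm.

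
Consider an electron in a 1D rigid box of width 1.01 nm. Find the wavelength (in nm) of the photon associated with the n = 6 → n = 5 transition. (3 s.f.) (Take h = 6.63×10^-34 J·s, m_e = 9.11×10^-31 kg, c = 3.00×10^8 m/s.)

λ = 306 nm

E_1 = h²/(8m_eL²) = 5.913×10^-20 J, so ΔE = (6² − 5²)E_1 = 6.504×10^-19 J.
λ = hc/ΔE = (6.63×10^-34·3.00×10^8)/6.504×10^-19 = 3.06×10^-7 m = 306 nm.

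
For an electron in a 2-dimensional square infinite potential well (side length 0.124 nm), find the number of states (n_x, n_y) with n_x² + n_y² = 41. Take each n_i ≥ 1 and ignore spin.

degeneracy = 2

The level has n_x² + n_y² = 41. The ordered positive-integer solutions are (4, 5), (5, 4).
That gives 2 states.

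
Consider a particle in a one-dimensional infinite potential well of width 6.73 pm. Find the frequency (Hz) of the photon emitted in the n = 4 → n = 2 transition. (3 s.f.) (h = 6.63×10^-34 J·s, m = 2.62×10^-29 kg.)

E_1 = h²/(8mL²) = 4.630×10^-17 J and ΔE = (4² − 2²)E_1 = 5.556×10^-16 J.
f = ΔE/h = 5.556×10^-16/6.63×10^-34 = 8.38×10^17 Hz.

f = 8.38×10^17 Hz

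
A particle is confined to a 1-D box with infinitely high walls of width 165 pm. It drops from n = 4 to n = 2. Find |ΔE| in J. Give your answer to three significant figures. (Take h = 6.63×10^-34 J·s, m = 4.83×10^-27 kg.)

E_1 = h²/(8mL²) = 4.179×10^-22 J.
|ΔE| = |4² − 2²|·E_1 = 12·4.179×10^-22 J = 5.01×10^-21 J.

|ΔE| = 5.01×10^-21 J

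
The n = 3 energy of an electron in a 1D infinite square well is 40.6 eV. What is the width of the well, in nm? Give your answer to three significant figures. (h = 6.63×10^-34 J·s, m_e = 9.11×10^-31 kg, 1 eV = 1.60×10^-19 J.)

From E_n = n²h²/(8m_eL²), L = n·h/√(8m_eE_n).
E_3 = 40.6 eV = 6.496×10^-18 J, so L = 3·6.63×10^-34/√(8·9.11×10^-31·6.496×10^-18) = 2.89×10^-10 m = 0.289 nm.

L = 0.289 nm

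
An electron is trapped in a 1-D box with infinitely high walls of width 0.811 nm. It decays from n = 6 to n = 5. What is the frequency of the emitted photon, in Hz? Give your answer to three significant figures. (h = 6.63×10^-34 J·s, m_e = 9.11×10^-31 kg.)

E_1 = h²/(8m_eL²) = 9.170×10^-20 J and ΔE = (6² − 5²)E_1 = 1.009×10^-18 J.
f = ΔE/h = 1.009×10^-18/6.63×10^-34 = 1.52×10^15 Hz.

f = 1.52×10^15 Hz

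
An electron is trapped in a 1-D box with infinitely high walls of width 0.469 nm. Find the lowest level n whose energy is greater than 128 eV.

E_1 = h²/(8m_eL²) = 2.739×10^-19 J = 1.710 eV.
Need n² > 128/1.710 = 74.85, i.e. n > 8.652.
The smallest integer satisfying this is n = 9.

n = 9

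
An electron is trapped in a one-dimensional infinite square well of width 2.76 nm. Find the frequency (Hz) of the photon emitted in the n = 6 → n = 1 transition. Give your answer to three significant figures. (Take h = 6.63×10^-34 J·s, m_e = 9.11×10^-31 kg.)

f = 4.18×10^14 Hz

E_1 = h²/(8m_eL²) = 7.918×10^-21 J and ΔE = (6² − 1²)E_1 = 2.771×10^-19 J.
f = ΔE/h = 2.771×10^-19/6.63×10^-34 = 4.18×10^14 Hz.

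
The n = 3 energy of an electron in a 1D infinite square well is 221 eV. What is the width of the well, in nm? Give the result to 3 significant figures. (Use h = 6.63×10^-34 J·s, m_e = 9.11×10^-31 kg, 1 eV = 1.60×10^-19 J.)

L = 0.124 nm

From E_n = n²h²/(8m_eL²), L = n·h/√(8m_eE_n).
E_3 = 221 eV = 3.536×10^-17 J, so L = 3·6.63×10^-34/√(8·9.11×10^-31·3.536×10^-17) = 1.24×10^-10 m = 0.124 nm.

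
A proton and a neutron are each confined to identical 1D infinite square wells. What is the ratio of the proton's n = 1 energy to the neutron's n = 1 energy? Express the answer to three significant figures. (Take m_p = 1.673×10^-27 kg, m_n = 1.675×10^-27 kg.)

1.00

E_n ∝ 1/m at fixed n and L, so the ratio is m_n/m_p = 1.675×10^-27/1.673×10^-27 = 1.00.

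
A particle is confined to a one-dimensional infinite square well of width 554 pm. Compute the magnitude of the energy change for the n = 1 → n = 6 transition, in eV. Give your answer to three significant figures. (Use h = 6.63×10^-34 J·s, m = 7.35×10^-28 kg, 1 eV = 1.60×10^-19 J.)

E_1 = h²/(8mL²) = 2.436×10^-22 J.
|ΔE| = |1² − 6²|·E_1 = 35·2.436×10^-22 J = 8.526×10^-21 J = 0.0533 eV.

|ΔE| = 0.0533 eV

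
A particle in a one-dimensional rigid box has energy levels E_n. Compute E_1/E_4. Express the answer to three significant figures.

0.0625

E_n ∝ n², so E_1/E_4 = 1²/4² = 1/16 = 0.0625.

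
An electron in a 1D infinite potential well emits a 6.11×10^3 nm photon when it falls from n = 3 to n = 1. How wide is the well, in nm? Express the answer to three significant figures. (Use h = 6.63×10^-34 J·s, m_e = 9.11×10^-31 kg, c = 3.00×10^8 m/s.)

L = 3.85 nm

The photon carries ΔE = hc/λ = 6.63×10^-34·3.00×10^8/6.11×10^-6 m = 3.255×10^-20 J.
Since ΔE = (3² − 1²)E_1, E_1 = 4.069×10^-21 J, and L = h/√(8m_eE_1) = 3.85×10^-9 m = 3.85 nm.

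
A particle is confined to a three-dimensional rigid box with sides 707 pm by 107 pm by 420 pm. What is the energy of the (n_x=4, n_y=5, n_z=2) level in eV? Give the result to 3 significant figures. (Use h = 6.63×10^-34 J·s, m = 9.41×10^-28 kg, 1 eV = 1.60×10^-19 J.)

For a 3D rectangular well E = (h²/8m)·Σ n_i²/L_i² = (6.63×10^-34)²/(8·9.41×10^-28) · [4²/(707 pm)² + 5²/(107 pm)² + 2²/(420 pm)²].
Evaluating gives E = 1.307×10^-19 J = 0.817 eV.

E = 0.817 eV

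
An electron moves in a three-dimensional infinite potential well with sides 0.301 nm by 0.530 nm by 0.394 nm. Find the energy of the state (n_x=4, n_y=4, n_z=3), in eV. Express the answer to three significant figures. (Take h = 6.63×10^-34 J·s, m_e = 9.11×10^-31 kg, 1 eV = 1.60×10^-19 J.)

E = 110 eV

For a 3D rectangular well E = (h²/8m_e)·Σ n_i²/L_i² = (6.63×10^-34)²/(8·9.11×10^-31) · [4²/(0.301 nm)² + 4²/(0.530 nm)² + 3²/(0.394 nm)²].
Evaluating gives E = 1.758×10^-17 J = 110 eV.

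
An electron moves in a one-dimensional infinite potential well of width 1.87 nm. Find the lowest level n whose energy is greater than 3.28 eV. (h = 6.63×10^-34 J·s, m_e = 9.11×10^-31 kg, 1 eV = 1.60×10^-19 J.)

n = 6

E_1 = h²/(8m_eL²) = 1.725×10^-20 J = 0.1078 eV.
Need n² > 3.28/0.1078 = 30.43, i.e. n > 5.516.
The smallest integer satisfying this is n = 6.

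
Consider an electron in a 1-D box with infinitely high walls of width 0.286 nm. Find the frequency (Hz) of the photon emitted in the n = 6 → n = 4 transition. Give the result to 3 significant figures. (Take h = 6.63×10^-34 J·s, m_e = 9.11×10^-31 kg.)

E_1 = h²/(8m_eL²) = 7.374×10^-19 J and ΔE = (6² − 4²)E_1 = 1.475×10^-17 J.
f = ΔE/h = 1.475×10^-17/6.63×10^-34 = 2.22×10^16 Hz.

f = 2.22×10^16 Hz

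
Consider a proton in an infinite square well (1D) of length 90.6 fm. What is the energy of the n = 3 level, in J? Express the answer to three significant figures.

For an infinite well E_n = n²h²/(8m_pL²), so E_1 = h²/(8m_pL²) = (6.626×10^-34)²/(8·1.673×10^-27·(9.06×10^-14 m)²) = 3.996×10^-15 J.
Then E_3 = 3²·E_1 = 9·3.996×10^-15 J = 3.60×10^-14 J.

E_3 = 3.60×10^-14 J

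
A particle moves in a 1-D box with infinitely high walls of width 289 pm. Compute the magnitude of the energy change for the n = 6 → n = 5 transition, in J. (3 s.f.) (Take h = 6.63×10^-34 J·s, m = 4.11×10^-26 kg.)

E_1 = h²/(8mL²) = 1.601×10^-23 J.
|ΔE| = |6² − 5²|·E_1 = 11·1.601×10^-23 J = 1.76×10^-22 J.

|ΔE| = 1.76×10^-22 J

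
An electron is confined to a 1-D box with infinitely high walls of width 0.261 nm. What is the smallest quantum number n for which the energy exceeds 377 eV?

n = 9

E_1 = h²/(8m_eL²) = 8.844×10^-19 J = 5.521 eV.
Need n² > 377/5.521 = 68.28, i.e. n > 8.263.
The smallest integer satisfying this is n = 9.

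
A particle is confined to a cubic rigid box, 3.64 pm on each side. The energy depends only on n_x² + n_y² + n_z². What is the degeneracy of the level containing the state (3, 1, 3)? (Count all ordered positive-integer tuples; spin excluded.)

The level has n_x² + n_y² + n_z² = 19. The ordered positive-integer solutions are (1, 3, 3), (3, 1, 3), (3, 3, 1).
That gives 3 states.

degeneracy = 3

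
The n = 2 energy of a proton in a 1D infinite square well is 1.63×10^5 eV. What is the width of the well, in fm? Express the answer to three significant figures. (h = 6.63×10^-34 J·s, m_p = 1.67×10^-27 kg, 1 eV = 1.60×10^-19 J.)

L = 71.0 fm

From E_n = n²h²/(8m_pL²), L = n·h/√(8m_pE_n).
E_2 = 1.63×10^5 eV = 2.608×10^-14 J, so L = 2·6.63×10^-34/√(8·1.67×10^-27·2.608×10^-14) = 7.10×10^-14 m = 71.0 fm.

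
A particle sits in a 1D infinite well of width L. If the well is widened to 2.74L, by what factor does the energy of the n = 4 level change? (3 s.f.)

0.133

E_n ∝ 1/L², so the energy scales by 1/2.74² = 0.133.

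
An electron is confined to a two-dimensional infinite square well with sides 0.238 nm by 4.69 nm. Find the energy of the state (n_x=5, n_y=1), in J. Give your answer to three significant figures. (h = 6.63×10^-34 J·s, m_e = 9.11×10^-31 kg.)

For a 2D rectangular well E = (h²/8m_e)·Σ n_i²/L_i² = (6.63×10^-34)²/(8·9.11×10^-31) · [5²/(0.238 nm)² + 1²/(4.69 nm)²].
Evaluating gives E = 2.66×10^-17 J.

E = 2.66×10^-17 J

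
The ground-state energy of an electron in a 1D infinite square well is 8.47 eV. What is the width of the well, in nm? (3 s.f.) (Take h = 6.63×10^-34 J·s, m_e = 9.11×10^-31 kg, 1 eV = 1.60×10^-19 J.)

L = 0.211 nm

From E_n = n²h²/(8m_eL²), L = n·h/√(8m_eE_n).
E_1 = 8.47 eV = 1.355×10^-18 J, so L = 1·6.63×10^-34/√(8·9.11×10^-31·1.355×10^-18) = 2.11×10^-10 m = 0.211 nm.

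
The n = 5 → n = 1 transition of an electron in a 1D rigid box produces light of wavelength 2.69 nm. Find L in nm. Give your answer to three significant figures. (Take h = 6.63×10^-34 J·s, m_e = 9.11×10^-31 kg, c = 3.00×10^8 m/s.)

The photon carries ΔE = hc/λ = 6.63×10^-34·3.00×10^8/2.69×10^-9 m = 7.394×10^-17 J.
Since ΔE = (5² − 1²)E_1, E_1 = 3.081×10^-18 J, and L = h/√(8m_eE_1) = 1.40×10^-10 m = 0.140 nm.

L = 0.140 nm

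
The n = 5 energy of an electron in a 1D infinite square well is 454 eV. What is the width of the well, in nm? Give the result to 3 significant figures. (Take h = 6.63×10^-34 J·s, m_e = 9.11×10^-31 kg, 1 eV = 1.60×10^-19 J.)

L = 0.144 nm

From E_n = n²h²/(8m_eL²), L = n·h/√(8m_eE_n).
E_5 = 454 eV = 7.264×10^-17 J, so L = 5·6.63×10^-34/√(8·9.11×10^-31·7.264×10^-17) = 1.44×10^-10 m = 0.144 nm.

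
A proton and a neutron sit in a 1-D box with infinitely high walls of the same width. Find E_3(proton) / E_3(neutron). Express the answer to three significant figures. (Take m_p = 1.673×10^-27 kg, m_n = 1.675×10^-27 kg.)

1.00

E_n ∝ 1/m at fixed n and L, so the ratio is m_n/m_p = 1.675×10^-27/1.673×10^-27 = 1.00.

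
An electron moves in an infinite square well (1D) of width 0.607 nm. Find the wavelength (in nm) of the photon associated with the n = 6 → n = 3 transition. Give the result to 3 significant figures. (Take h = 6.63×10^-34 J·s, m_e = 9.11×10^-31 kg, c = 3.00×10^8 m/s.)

E_1 = h²/(8m_eL²) = 1.637×10^-19 J, so ΔE = (6² − 3²)E_1 = 4.420×10^-18 J.
λ = hc/ΔE = (6.63×10^-34·3.00×10^8)/4.420×10^-18 = 4.50×10^-8 m = 45.0 nm.

λ = 45.0 nm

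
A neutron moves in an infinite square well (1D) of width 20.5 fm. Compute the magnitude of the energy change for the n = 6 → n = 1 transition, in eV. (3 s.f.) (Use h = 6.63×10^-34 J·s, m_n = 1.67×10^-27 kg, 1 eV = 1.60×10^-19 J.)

E_1 = h²/(8m_nL²) = 7.829×10^-14 J.
|ΔE| = |6² − 1²|·E_1 = 35·7.829×10^-14 J = 2.740×10^-12 J = 1.71×10^7 eV.

|ΔE| = 1.71×10^7 eV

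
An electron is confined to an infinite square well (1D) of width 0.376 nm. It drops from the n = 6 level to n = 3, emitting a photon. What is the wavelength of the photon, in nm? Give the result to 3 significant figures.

λ = 17.3 nm

E_1 = h²/(8m_eL²) = 4.262×10^-19 J, so ΔE = (6² − 3²)E_1 = 1.151×10^-17 J.
λ = hc/ΔE = (6.626×10^-34·2.998×10^8)/1.151×10^-17 = 1.73×10^-8 m = 17.3 nm.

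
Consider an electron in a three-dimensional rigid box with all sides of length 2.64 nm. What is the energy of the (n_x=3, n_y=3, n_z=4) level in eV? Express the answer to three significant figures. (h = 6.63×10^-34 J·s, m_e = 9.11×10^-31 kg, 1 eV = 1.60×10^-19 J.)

E = 1.84 eV

For a 3D rectangular well E = (h²/8m_e)·Σ n_i²/L_i² = (6.63×10^-34)²/(8·9.11×10^-31) · [3²/(2.64 nm)² + 3²/(2.64 nm)² + 4²/(2.64 nm)²].
Evaluating gives E = 2.942×10^-19 J = 1.84 eV.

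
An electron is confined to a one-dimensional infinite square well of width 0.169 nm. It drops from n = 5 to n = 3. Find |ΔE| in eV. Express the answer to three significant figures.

E_1 = h²/(8m_eL²) = 2.109×10^-18 J.
|ΔE| = |5² − 3²|·E_1 = 16·2.109×10^-18 J = 3.374×10^-17 J = 211 eV.

|ΔE| = 211 eV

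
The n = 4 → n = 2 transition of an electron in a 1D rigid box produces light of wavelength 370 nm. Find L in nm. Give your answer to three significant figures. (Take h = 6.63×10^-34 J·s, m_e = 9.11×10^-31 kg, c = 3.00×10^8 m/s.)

The photon carries ΔE = hc/λ = 6.63×10^-34·3.00×10^8/3.70×10^-7 m = 5.376×10^-19 J.
Since ΔE = (4² − 2²)E_1, E_1 = 4.480×10^-20 J, and L = h/√(8m_eE_1) = 1.16×10^-9 m = 1.16 nm.

L = 1.16 nm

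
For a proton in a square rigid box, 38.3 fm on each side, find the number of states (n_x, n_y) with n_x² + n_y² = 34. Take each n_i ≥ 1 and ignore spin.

degeneracy = 2

The level has n_x² + n_y² = 34. The ordered positive-integer solutions are (3, 5), (5, 3).
That gives 2 states.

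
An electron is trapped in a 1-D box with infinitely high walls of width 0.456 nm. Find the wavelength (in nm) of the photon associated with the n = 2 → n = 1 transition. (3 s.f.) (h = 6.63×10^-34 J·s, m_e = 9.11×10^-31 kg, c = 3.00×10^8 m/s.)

E_1 = h²/(8m_eL²) = 2.901×10^-19 J, so ΔE = (2² − 1²)E_1 = 8.703×10^-19 J.
λ = hc/ΔE = (6.63×10^-34·3.00×10^8)/8.703×10^-19 = 2.29×10^-7 m = 229 nm.

λ = 229 nm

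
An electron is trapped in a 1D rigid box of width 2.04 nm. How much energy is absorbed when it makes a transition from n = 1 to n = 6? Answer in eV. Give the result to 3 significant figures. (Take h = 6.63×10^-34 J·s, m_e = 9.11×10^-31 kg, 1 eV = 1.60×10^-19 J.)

|ΔE| = 3.17 eV

E_1 = h²/(8m_eL²) = 1.449×10^-20 J.
|ΔE| = |1² − 6²|·E_1 = 35·1.449×10^-20 J = 5.072×10^-19 J = 3.17 eV.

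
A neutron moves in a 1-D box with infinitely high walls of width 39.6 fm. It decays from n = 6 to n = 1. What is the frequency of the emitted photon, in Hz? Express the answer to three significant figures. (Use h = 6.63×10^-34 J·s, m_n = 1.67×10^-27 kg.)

E_1 = h²/(8m_nL²) = 2.098×10^-14 J and ΔE = (6² − 1²)E_1 = 7.343×10^-13 J.
f = ΔE/h = 7.343×10^-13/6.63×10^-34 = 1.11×10^21 Hz.

f = 1.11×10^21 Hz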